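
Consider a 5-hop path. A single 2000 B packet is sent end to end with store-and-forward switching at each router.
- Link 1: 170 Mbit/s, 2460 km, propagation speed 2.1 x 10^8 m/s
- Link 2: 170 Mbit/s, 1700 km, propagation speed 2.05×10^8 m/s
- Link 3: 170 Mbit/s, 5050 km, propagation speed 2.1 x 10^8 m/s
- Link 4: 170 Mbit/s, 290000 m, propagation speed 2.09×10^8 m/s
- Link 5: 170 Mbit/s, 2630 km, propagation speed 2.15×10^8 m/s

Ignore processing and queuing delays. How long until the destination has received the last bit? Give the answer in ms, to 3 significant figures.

L = 2000 × 8 = 16000 bits.
Transmission delay per hop = L/R = 16000/170000000 = 0.0941176 ms; 5 hops → 0.470588 ms.
Propagation delays (d/s per hop): 11.7143, 8.29268, 24.0476, 1.38756, 12.2326 ms; sum = 57.6747 ms.
End-to-end = 58.1 ms.

58.1 ms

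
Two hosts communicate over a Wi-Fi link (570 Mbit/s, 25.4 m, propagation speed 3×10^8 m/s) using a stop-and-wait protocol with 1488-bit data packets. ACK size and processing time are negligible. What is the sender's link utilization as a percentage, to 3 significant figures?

93.9 %

t_tx = L/R = 1488/570000000 = 2.61053e-06 s.
t_prop = 25.4/300000000 = 8.46667e-08 s; RTT = 1.69333e-07 s.
Cycle = t_tx + RTT = 2.77986e-06 s.
Utilization = t_tx / cycle = 2.61053e-06/2.77986e-06 = 93.9 %.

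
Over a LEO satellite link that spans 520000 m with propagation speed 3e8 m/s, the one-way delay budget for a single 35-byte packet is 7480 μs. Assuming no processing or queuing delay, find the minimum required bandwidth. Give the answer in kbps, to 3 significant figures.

48.7 kbps

L = 280 bits.
Propagation delay = 520000 / 300000000 = 1733.33 μs.
Transmission budget = 7480 − 1733.33 = 5746.67 μs.
R ≥ L / t_tx = 280 bits / 0.00574667 s = 48.7 kbps.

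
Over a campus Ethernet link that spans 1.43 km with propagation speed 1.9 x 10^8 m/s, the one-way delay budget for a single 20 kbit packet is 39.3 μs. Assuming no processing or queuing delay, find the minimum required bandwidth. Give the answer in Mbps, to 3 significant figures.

629 Mbps

Propagation delay = 1430 / 190000000 = 7.52632 μs.
Transmission budget = 39.3 − 7.52632 = 31.7737 μs.
R ≥ L / t_tx = 20000 bits / 3.17737e-05 s = 629 Mbps.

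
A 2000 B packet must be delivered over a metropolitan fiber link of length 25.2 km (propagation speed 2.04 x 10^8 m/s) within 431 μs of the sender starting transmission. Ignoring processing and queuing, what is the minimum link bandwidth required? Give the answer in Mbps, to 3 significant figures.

L = 16000 bits.
Propagation delay = 25200 / 204000000 = 123.529 μs.
Transmission budget = 431 − 123.529 = 307.471 μs.
R ≥ L / t_tx = 16000 bits / 0.000307471 s = 52.0 Mbps.

52.0 Mbps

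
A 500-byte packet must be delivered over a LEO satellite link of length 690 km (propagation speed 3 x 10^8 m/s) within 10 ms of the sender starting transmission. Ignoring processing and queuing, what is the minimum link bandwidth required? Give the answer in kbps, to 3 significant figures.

L = 4000 bits.
Propagation delay = 690000 / 300000000 = 2.3 ms.
Transmission budget = 10 − 2.3 = 7.7 ms.
R ≥ L / t_tx = 4000 bits / 0.0077 s = 519 kbps.

519 kbps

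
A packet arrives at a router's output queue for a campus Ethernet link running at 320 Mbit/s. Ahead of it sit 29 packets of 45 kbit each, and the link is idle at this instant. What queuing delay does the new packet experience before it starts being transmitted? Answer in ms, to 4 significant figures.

4.078 ms

Each queued packet: L/R = 45000/320000000 = 0.140625 ms.
29 queued → 4.07813 ms.
Queuing delay = 4.078 ms.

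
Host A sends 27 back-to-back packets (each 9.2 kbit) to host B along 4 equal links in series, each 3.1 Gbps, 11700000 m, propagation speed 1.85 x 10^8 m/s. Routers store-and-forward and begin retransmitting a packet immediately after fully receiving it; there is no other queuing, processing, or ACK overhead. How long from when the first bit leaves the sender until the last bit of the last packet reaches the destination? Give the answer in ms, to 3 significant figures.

Per-hop transmission t_tx = L/R = 9200/3100000000 = 0.00296774 ms.
Per-hop propagation t_prop = 11700000/185000000 = 63.2432 ms.
Pipeline fill: first packet needs 4·t_tx to clear all hops; remaining 26 packets each add one t_tx.
Total = (4+27-1)·t_tx + 4·t_prop = 30·0.00296774 + 4·63.2432 = 253 ms.

253 ms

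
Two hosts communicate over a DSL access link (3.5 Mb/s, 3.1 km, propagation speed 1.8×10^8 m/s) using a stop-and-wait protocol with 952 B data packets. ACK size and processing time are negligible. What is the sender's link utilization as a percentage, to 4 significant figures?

t_tx = L/R = 7616/3500000 = 0.002176 s.
t_prop = 3100/180000000 = 1.72222e-05 s; RTT = 3.44444e-05 s.
Cycle = t_tx + RTT = 0.00221044 s.
Utilization = t_tx / cycle = 0.002176/0.00221044 = 98.44 %.

98.44 %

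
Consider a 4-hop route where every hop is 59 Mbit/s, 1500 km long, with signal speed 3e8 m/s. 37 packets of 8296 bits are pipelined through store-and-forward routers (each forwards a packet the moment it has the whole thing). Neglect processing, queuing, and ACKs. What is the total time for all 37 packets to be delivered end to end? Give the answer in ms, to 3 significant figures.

Per-hop transmission t_tx = L/R = 8296/59000000 = 0.14061 ms.
Per-hop propagation t_prop = 1500000/300000000 = 5 ms.
Pipeline fill: first packet needs 4·t_tx to clear all hops; remaining 36 packets each add one t_tx.
Total = (4+37-1)·t_tx + 4·t_prop = 40·0.14061 + 4·5 = 25.6 ms.

25.6 ms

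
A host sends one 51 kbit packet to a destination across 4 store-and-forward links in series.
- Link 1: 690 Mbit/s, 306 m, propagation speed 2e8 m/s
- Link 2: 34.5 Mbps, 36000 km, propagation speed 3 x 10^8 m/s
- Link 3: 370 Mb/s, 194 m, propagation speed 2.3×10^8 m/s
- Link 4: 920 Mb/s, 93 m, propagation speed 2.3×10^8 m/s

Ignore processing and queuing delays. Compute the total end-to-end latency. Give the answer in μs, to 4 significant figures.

L = 51000 bits.
Transmission delays (L/R per hop): 73.913, 1478.26, 137.838, 55.4348 μs; sum = 1745.45 μs.
Propagation delays (d/s per hop): 1.53, 120000, 0.843478, 0.404348 μs; sum = 120003 μs.
End-to-end = 121700 μs.

121700 μs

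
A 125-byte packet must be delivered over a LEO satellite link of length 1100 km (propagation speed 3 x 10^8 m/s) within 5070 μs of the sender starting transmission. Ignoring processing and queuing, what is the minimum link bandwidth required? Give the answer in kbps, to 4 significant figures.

712.6 kbps

L = 1000 bits.
Propagation delay = 1100000 / 300000000 = 3666.67 μs.
Transmission budget = 5070 − 3666.67 = 1403.33 μs.
R ≥ L / t_tx = 1000 bits / 0.00140333 s = 712.6 kbps.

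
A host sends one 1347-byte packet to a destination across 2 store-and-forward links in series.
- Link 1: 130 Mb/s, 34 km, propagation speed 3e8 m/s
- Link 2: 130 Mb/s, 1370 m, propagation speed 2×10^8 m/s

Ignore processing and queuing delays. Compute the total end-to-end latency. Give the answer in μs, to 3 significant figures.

286 μs

L = 1347 × 8 = 10776 bits.
Transmission delay per hop = L/R = 10776/130000000 = 82.8923 μs; 2 hops → 165.785 μs.
Propagation delays (d/s per hop): 113.333, 6.85 μs; sum = 120.183 μs.
End-to-end = 286 μs.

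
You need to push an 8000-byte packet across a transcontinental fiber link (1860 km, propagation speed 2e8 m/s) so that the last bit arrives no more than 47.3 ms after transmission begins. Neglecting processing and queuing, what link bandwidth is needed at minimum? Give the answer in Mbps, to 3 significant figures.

L = 64000 bits.
Propagation delay = 1860000 / 200000000 = 9.3 ms.
Transmission budget = 47.3 − 9.3 = 38 ms.
R ≥ L / t_tx = 64000 bits / 0.038 s = 1.68 Mbps.

1.68 Mbps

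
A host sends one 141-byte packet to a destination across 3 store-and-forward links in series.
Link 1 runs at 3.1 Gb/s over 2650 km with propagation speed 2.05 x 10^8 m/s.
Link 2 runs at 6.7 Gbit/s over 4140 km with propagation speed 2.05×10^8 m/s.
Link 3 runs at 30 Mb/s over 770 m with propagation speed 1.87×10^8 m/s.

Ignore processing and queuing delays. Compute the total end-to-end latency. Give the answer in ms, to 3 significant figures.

33.2 ms

L = 141 × 8 = 1128 bits.
Transmission delays (L/R per hop): 0.000363871, 0.000168358, 0.0376 ms; sum = 0.0381322 ms.
Propagation delays (d/s per hop): 12.9268, 20.1951, 0.00411765 ms; sum = 33.1261 ms.
End-to-end = 33.2 ms.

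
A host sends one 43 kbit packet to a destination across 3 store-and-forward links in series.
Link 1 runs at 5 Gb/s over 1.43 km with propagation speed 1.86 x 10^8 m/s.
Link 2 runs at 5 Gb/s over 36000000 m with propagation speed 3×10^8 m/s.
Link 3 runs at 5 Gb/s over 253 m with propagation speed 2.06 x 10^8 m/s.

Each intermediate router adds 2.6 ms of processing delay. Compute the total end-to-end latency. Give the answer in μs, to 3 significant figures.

125000 μs

L = 43000 bits.
Transmission delay per hop = L/R = 43000/5000000000 = 8.6 μs; 3 hops → 25.8 μs.
Propagation delays (d/s per hop): 7.68817, 120000, 1.22816 μs; sum = 120009 μs.
Processing at 2 router(s): 2 × 2.6 ms = 5200 μs.
End-to-end = 125000 μs.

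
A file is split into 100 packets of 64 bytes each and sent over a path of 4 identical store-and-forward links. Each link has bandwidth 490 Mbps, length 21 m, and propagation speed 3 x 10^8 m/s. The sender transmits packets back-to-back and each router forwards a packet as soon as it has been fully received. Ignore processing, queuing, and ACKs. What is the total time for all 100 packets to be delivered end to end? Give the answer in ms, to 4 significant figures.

Per-hop transmission t_tx = L/R = 512/490000000 = 0.0010449 ms.
Per-hop propagation t_prop = 21/300000000 = 7e-05 ms.
Pipeline fill: first packet needs 4·t_tx to clear all hops; remaining 99 packets each add one t_tx.
Total = (4+100-1)·t_tx + 4·t_prop = 103·0.0010449 + 4·7e-05 = 0.1079 ms.

0.1079 ms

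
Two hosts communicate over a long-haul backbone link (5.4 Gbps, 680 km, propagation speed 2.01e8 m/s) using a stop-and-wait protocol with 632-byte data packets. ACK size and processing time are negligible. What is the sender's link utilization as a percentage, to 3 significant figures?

0.0138 %

t_tx = L/R = 5056/5400000000 = 9.36296e-07 s.
t_prop = 680000/2.01e+08 = 0.00338308 s; RTT = 0.00676617 s.
Cycle = t_tx + RTT = 0.00676711 s.
Utilization = t_tx / cycle = 9.36296e-07/0.00676711 = 0.0138 %.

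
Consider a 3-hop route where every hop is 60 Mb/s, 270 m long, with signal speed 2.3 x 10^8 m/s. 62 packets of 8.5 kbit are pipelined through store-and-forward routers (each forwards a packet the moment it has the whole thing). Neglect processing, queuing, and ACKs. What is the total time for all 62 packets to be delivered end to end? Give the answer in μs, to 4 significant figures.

9070 μs

Per-hop transmission t_tx = L/R = 8500/60000000 = 141.667 μs.
Per-hop propagation t_prop = 270/2.3e+08 = 1.17391 μs.
Pipeline fill: first packet needs 3·t_tx to clear all hops; remaining 61 packets each add one t_tx.
Total = (3+62-1)·t_tx + 3·t_prop = 64·141.667 + 3·1.17391 = 9070 μs.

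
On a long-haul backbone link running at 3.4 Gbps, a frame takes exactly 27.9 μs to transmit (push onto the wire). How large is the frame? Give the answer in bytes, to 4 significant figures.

11860 bytes

L = R × t_tx = 3400000000 b/s × 2.79e-05 s = 94860 bits.
In bytes: 94860 / 8 = 11860 bytes.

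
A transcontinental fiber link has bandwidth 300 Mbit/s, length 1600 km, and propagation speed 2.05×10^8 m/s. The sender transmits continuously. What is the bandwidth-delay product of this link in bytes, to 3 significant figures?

293000 bytes

Propagation delay = 1600000 / 2.05e+08 = 0.00780488 s.
BDP = R × t_prop = 300000000 × 0.00780488 = 2341460 bits.
In bytes: 2341460/8 = 293000 bytes.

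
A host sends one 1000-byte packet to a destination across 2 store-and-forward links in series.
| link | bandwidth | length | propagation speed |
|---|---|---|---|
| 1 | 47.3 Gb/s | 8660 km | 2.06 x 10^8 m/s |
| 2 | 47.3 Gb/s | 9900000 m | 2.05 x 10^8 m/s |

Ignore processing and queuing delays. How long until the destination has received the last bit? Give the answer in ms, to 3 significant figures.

L = 1000 × 8 = 8000 bits.
Transmission delay per hop = L/R = 8000/47300000000 = 0.000169133 ms; 2 hops → 0.000338266 ms.
Propagation delays (d/s per hop): 42.0388, 48.2927 ms; sum = 90.3315 ms.
End-to-end = 90.3 ms.

90.3 ms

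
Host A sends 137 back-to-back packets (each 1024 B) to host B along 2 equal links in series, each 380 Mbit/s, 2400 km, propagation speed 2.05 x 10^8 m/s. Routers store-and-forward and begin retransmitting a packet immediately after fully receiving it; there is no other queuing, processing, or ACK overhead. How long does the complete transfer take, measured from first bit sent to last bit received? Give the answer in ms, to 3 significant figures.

26.4 ms

Per-hop transmission t_tx = L/R = 8192/380000000 = 0.0215579 ms.
Per-hop propagation t_prop = 2400000/2.05e+08 = 11.7073 ms.
Pipeline fill: first packet needs 2·t_tx to clear all hops; remaining 136 packets each add one t_tx.
Total = (2+137-1)·t_tx + 2·t_prop = 138·0.0215579 + 2·11.7073 = 26.4 ms.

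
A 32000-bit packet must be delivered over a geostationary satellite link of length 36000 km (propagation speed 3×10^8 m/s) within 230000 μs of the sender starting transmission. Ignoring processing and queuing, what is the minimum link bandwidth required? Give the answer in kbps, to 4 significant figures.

290.9 kbps

Propagation delay = 36000000 / 300000000 = 120000 μs.
Transmission budget = 230000 − 120000 = 110000 μs.
R ≥ L / t_tx = 32000 bits / 0.11 s = 290.9 kbps.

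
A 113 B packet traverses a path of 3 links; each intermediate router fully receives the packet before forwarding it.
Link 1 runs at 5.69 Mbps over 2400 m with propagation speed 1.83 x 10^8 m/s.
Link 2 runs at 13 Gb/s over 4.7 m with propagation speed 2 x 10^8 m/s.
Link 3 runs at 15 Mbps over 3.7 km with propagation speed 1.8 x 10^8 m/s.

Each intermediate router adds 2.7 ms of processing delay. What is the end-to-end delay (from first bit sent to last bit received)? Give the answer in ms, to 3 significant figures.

5.65 ms

L = 113 × 8 = 904 bits.
Transmission delays (L/R per hop): 0.158875, 6.95385e-05, 0.0602667 ms; sum = 0.219211 ms.
Propagation delays (d/s per hop): 0.0131148, 2.35e-05, 0.0205556 ms; sum = 0.0336938 ms.
Processing at 2 router(s): 2 × 2.7 ms = 5.4 ms.
End-to-end = 5.65 ms.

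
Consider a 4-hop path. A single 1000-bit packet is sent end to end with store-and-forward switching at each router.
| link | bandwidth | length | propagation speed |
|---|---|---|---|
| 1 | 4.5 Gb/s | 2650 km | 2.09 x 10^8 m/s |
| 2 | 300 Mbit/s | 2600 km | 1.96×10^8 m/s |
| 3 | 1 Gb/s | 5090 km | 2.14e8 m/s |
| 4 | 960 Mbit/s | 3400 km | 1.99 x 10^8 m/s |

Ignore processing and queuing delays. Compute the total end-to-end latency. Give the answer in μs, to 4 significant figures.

Transmission delays (L/R per hop): 0.222222, 3.33333, 1, 1.04167 μs; sum = 5.59722 μs.
Propagation delays (d/s per hop): 12679.4, 13265.3, 23785, 17085.4 μs; sum = 66815.2 μs.
End-to-end = 66820 μs.

66820 μs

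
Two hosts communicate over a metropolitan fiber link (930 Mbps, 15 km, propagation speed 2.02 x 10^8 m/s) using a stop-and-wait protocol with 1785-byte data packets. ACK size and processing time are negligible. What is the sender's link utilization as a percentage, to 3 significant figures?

t_tx = L/R = 14280/930000000 = 1.53548e-05 s.
t_prop = 15000/202000000 = 7.42574e-05 s; RTT = 0.000148515 s.
Cycle = t_tx + RTT = 0.00016387 s.
Utilization = t_tx / cycle = 1.53548e-05/0.00016387 = 9.37 %.

9.37 %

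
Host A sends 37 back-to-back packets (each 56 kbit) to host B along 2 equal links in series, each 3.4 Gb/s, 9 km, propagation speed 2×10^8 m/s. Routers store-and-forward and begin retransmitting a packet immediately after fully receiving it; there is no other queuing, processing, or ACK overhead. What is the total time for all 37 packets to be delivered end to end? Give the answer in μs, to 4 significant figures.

715.9 μs

Per-hop transmission t_tx = L/R = 56000/3400000000 = 16.4706 μs.
Per-hop propagation t_prop = 9000/200000000 = 45 μs.
Pipeline fill: first packet needs 2·t_tx to clear all hops; remaining 36 packets each add one t_tx.
Total = (2+37-1)·t_tx + 2·t_prop = 38·16.4706 + 2·45 = 715.9 μs.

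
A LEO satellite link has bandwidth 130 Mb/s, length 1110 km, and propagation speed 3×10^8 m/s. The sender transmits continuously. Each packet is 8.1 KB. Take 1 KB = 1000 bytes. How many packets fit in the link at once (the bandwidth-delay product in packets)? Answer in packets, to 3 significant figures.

Propagation delay = 1110000 / 300000000 = 0.0037 s.
BDP = R × t_prop = 130000000 × 0.0037 = 481000 bits.
In packets of 64800 bits: 7.42 packets.

7.42 packets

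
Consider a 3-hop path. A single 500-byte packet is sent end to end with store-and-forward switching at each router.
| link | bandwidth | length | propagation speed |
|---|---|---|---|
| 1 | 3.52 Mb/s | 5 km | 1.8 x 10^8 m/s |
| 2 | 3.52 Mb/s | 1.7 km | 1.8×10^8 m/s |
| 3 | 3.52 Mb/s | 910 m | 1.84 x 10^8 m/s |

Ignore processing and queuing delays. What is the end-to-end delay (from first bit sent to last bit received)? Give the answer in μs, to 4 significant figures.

L = 500 × 8 = 4000 bits.
Transmission delay per hop = L/R = 4000/3520000 = 1136.36 μs; 3 hops → 3409.09 μs.
Propagation delays (d/s per hop): 27.7778, 9.44444, 4.94565 μs; sum = 42.1679 μs.
End-to-end = 3451 μs.

3451 μs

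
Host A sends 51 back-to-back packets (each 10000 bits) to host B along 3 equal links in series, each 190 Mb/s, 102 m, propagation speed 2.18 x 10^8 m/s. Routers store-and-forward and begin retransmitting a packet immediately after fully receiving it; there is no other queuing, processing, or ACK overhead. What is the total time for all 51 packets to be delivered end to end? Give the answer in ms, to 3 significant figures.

2.79 ms

Per-hop transmission t_tx = L/R = 10000/190000000 = 0.0526316 ms.
Per-hop propagation t_prop = 102/2.18e+08 = 0.00046789 ms.
Pipeline fill: first packet needs 3·t_tx to clear all hops; remaining 50 packets each add one t_tx.
Total = (3+51-1)·t_tx + 3·t_prop = 53·0.0526316 + 3·0.00046789 = 2.79 ms.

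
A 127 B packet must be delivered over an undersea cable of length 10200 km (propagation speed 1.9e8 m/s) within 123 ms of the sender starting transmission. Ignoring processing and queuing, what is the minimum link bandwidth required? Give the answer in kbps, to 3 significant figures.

14.7 kbps

L = 1016 bits.
Propagation delay = 10200000 / 190000000 = 53.6842 ms.
Transmission budget = 123 − 53.6842 = 69.3158 ms.
R ≥ L / t_tx = 1016 bits / 0.0693158 s = 14.7 kbps.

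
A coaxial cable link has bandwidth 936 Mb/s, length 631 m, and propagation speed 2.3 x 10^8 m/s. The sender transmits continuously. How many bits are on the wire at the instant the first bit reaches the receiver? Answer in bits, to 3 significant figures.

2570 bits

Propagation delay = 631 / 2.3e+08 = 2.74348e-06 s.
BDP = R × t_prop = 936000000 × 2.74348e-06 = 2567.9 bits.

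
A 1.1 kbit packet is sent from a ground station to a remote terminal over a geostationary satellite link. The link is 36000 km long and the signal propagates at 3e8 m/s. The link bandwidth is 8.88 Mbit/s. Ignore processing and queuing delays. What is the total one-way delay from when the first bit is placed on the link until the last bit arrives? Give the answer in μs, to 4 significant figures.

120100 μs

L = 1100 bits.
Transmission delay = L/R = 1100 / 8880000 = 123.874 μs.
Propagation delay = d/s = 36000000 m / 300000000 m/s = 120000 μs.
Total = 120100 μs.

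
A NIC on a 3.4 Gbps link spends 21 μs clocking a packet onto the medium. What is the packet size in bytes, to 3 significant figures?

8930 bytes

L = R × t_tx = 3400000000 b/s × 2.1e-05 s = 71400 bits.
In bytes: 71400 / 8 = 8930 bytes.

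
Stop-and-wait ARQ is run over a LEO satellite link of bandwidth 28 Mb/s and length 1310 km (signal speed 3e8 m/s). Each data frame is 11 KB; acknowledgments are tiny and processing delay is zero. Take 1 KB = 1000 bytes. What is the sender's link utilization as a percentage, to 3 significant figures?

t_tx = L/R = 88000/28000000 = 0.00314286 s.
t_prop = 1310000/300000000 = 0.00436667 s; RTT = 0.00873333 s.
Cycle = t_tx + RTT = 0.0118762 s.
Utilization = t_tx / cycle = 0.00314286/0.0118762 = 26.5 %.

26.5 %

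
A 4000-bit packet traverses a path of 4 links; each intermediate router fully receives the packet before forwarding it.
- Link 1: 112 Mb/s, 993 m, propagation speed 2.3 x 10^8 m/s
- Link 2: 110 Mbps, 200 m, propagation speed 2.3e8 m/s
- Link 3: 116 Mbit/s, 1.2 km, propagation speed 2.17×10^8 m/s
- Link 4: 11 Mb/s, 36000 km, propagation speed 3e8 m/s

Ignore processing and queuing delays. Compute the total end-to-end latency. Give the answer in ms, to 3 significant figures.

120 ms

Transmission delays (L/R per hop): 0.0357143, 0.0363636, 0.0344828, 0.363636 ms; sum = 0.470197 ms.
Propagation delays (d/s per hop): 0.00431739, 0.000869565, 0.00552995, 120 ms; sum = 120.011 ms.
End-to-end = 120 ms.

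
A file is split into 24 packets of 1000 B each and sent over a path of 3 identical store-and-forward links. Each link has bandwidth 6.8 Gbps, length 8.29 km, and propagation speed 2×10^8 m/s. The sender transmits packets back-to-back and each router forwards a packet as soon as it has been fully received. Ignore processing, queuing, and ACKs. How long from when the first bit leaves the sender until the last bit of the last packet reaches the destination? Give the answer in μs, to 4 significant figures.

Per-hop transmission t_tx = L/R = 8000/6800000000 = 1.17647 μs.
Per-hop propagation t_prop = 8290/200000000 = 41.45 μs.
Pipeline fill: first packet needs 3·t_tx to clear all hops; remaining 23 packets each add one t_tx.
Total = (3+24-1)·t_tx + 3·t_prop = 26·1.17647 + 3·41.45 = 154.9 μs.

154.9 μs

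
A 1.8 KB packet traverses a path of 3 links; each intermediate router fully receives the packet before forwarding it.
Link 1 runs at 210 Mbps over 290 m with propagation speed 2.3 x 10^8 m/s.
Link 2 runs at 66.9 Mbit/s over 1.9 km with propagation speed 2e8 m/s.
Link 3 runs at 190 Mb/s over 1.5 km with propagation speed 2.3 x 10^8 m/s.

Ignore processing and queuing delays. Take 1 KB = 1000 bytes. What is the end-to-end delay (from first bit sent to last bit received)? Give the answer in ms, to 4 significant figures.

0.3769 ms

L = 14400 bits.
Transmission delays (L/R per hop): 0.0685714, 0.215247, 0.0757895 ms; sum = 0.359608 ms.
Propagation delays (d/s per hop): 0.00126087, 0.0095, 0.00652174 ms; sum = 0.0172826 ms.
End-to-end = 0.3769 ms.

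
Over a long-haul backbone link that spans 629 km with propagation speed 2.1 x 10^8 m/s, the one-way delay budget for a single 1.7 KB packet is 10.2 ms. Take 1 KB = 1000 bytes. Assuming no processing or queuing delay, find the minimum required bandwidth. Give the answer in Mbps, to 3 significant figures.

1.89 Mbps

L = 13600 bits.
Propagation delay = 629000 / 210000000 = 2.99524 ms.
Transmission budget = 10.2 − 2.99524 = 7.20476 ms.
R ≥ L / t_tx = 13600 bits / 0.00720476 s = 1.89 Mbps.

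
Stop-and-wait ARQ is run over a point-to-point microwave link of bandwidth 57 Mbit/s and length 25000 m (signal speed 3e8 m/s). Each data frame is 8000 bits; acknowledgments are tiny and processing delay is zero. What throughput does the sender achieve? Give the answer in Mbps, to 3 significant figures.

t_tx = L/R = 8000/57000000 = 0.000140351 s.
t_prop = 25000/300000000 = 8.33333e-05 s; RTT = 0.000166667 s.
Cycle = t_tx + RTT = 0.000307018 s.
Throughput = L / cycle = 8000 / 0.000307018 = 26.1 Mbps.

26.1 Mbps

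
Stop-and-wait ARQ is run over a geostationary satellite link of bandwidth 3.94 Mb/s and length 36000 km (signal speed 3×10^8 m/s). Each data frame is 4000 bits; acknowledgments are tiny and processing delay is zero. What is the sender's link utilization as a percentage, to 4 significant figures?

0.4212 %

t_tx = L/R = 4000/3940000 = 0.00101523 s.
t_prop = 36000000/300000000 = 0.12 s; RTT = 0.24 s.
Cycle = t_tx + RTT = 0.241015 s.
Utilization = t_tx / cycle = 0.00101523/0.241015 = 0.4212 %.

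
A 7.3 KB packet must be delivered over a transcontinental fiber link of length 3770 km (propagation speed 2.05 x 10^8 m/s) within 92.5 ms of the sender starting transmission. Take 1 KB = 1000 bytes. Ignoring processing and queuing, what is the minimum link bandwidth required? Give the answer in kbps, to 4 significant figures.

L = 58400 bits.
Propagation delay = 3770000 / 2.05e+08 = 18.3902 ms.
Transmission budget = 92.5 − 18.3902 = 74.1098 ms.
R ≥ L / t_tx = 58400 bits / 0.0741098 s = 788.0 kbps.

788.0 kbps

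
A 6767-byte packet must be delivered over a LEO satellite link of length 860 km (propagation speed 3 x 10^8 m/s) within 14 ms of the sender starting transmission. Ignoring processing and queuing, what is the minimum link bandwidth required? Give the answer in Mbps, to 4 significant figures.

4.863 Mbps

L = 54136 bits.
Propagation delay = 860000 / 300000000 = 2.86667 ms.
Transmission budget = 14 − 2.86667 = 11.1333 ms.
R ≥ L / t_tx = 54136 bits / 0.0111333 s = 4.863 Mbps.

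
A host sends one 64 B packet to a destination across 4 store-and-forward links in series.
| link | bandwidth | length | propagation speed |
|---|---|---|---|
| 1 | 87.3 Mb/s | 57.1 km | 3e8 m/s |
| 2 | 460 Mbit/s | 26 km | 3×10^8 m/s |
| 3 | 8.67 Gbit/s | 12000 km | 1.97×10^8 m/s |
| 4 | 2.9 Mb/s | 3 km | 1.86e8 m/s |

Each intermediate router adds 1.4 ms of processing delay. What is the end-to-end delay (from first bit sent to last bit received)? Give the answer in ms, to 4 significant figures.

L = 64 × 8 = 512 bits.
Transmission delays (L/R per hop): 0.00586483, 0.00111304, 5.90542e-05, 0.176552 ms; sum = 0.183589 ms.
Propagation delays (d/s per hop): 0.190333, 0.0866667, 60.9137, 0.016129 ms; sum = 61.2068 ms.
Processing at 3 router(s): 3 × 1.4 ms = 4.2 ms.
End-to-end = 65.59 ms.

65.59 ms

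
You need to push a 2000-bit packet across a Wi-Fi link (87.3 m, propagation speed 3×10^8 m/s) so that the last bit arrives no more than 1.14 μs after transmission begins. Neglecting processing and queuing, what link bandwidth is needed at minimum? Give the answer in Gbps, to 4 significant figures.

Propagation delay = 87.3 / 300000000 = 0.291 μs.
Transmission budget = 1.14 − 0.291 = 0.849 μs.
R ≥ L / t_tx = 2000 bits / 8.49e-07 s = 2.356 Gbps.

2.356 Gbps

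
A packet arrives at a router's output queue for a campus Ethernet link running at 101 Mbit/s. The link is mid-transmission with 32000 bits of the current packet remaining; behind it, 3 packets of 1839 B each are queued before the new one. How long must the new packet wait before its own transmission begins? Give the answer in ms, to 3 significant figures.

0.754 ms

Each queued packet: L/R = 14712/101000000 = 0.145663 ms.
3 queued → 0.43699 ms.
Plus remaining 32000 bits of current packet: 0.316832 ms.
Queuing delay = 0.754 ms.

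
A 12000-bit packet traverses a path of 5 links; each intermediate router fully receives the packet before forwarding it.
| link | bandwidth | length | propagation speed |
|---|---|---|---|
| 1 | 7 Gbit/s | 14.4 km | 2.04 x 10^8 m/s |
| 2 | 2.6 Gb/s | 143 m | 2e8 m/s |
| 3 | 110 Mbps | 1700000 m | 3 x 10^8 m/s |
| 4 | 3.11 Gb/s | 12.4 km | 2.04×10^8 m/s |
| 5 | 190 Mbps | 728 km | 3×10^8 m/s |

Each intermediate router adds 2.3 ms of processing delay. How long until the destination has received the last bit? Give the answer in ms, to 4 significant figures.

17.61 ms

Transmission delays (L/R per hop): 0.00171429, 0.00461538, 0.109091, 0.00385852, 0.0631579 ms; sum = 0.182437 ms.
Propagation delays (d/s per hop): 0.0705882, 0.000715, 5.66667, 0.0607843, 2.42667 ms; sum = 8.22542 ms.
Processing at 4 router(s): 4 × 2.3 ms = 9.2 ms.
End-to-end = 17.61 ms.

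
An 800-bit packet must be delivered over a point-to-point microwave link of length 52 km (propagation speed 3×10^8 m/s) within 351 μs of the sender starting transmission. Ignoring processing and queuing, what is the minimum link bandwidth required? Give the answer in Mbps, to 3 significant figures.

4.50 Mbps

Propagation delay = 52000 / 300000000 = 173.333 μs.
Transmission budget = 351 − 173.333 = 177.667 μs.
R ≥ L / t_tx = 800 bits / 0.000177667 s = 4.50 Mbps.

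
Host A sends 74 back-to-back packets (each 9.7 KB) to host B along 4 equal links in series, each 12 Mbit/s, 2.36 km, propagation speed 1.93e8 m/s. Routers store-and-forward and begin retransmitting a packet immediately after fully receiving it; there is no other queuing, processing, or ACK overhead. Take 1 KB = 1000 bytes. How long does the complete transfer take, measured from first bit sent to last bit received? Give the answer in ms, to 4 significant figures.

498.0 ms

Per-hop transmission t_tx = L/R = 77600/12000000 = 6.46667 ms.
Per-hop propagation t_prop = 2360/193000000 = 0.012228 ms.
Pipeline fill: first packet needs 4·t_tx to clear all hops; remaining 73 packets each add one t_tx.
Total = (4+74-1)·t_tx + 4·t_prop = 77·6.46667 + 4·0.012228 = 498.0 ms.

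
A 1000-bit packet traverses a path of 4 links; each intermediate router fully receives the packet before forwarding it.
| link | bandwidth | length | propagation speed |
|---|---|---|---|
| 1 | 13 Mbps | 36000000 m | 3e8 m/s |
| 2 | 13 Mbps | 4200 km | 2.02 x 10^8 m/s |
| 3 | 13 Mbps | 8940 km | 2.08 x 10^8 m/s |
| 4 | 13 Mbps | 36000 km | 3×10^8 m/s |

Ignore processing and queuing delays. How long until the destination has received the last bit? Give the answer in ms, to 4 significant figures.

Transmission delay per hop = L/R = 1000/13000000 = 0.0769231 ms; 4 hops → 0.307692 ms.
Propagation delays (d/s per hop): 120, 20.7921, 42.9808, 120 ms; sum = 303.773 ms.
End-to-end = 304.1 ms.

304.1 ms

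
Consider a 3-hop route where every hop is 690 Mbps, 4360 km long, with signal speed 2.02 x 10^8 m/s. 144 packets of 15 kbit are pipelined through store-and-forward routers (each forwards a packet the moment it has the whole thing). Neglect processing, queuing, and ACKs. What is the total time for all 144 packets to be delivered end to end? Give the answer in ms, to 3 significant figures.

67.9 ms

Per-hop transmission t_tx = L/R = 15000/690000000 = 0.0217391 ms.
Per-hop propagation t_prop = 4360000/202000000 = 21.5842 ms.
Pipeline fill: first packet needs 3·t_tx to clear all hops; remaining 143 packets each add one t_tx.
Total = (3+144-1)·t_tx + 3·t_prop = 146·0.0217391 + 3·21.5842 = 67.9 ms.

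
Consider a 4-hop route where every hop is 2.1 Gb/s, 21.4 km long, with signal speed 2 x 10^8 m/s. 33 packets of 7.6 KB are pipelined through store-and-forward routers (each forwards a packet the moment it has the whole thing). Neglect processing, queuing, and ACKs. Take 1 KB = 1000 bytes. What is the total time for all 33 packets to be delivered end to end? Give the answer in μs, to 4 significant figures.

1470 μs

Per-hop transmission t_tx = L/R = 60800/2100000000 = 28.9524 μs.
Per-hop propagation t_prop = 21400/200000000 = 107 μs.
Pipeline fill: first packet needs 4·t_tx to clear all hops; remaining 32 packets each add one t_tx.
Total = (4+33-1)·t_tx + 4·t_prop = 36·28.9524 + 4·107 = 1470 μs.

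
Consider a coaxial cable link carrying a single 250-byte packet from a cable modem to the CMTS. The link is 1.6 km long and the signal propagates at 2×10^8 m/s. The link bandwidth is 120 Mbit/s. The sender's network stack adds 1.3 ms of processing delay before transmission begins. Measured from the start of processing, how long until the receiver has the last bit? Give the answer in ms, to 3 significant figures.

L = 250 × 8 = 2000 bits.
Transmission delay = L/R = 2000 / 120000000 = 0.0166667 ms.
Propagation delay = d/s = 1600 m / 200000000 m/s = 0.008 ms.
Plus processing delay 1.3 ms = 1.3 ms.
Total = 1.32 ms.

1.32 ms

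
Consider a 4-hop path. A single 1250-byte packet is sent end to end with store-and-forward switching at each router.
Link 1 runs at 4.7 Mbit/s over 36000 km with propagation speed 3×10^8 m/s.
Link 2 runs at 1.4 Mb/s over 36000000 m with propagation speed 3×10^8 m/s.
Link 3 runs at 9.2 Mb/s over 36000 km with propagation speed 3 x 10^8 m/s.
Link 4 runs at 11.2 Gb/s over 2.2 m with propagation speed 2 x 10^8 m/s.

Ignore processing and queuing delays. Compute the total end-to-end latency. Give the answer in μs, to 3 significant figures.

370000 μs

L = 1250 × 8 = 10000 bits.
Transmission delays (L/R per hop): 2127.66, 7142.86, 1086.96, 0.892857 μs; sum = 10358.4 μs.
Propagation delays (d/s per hop): 120000, 120000, 120000, 0.011 μs; sum = 360000 μs.
End-to-end = 370000 μs.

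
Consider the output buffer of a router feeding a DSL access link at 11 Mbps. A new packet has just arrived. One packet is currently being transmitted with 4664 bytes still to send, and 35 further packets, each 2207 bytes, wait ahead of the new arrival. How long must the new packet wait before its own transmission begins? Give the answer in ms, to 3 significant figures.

Each queued packet: L/R = 17656/11000000 = 1.60509 ms.
35 queued → 56.1782 ms.
Plus remaining 37312 bits of current packet: 3.392 ms.
Queuing delay = 59.6 ms.

59.6 ms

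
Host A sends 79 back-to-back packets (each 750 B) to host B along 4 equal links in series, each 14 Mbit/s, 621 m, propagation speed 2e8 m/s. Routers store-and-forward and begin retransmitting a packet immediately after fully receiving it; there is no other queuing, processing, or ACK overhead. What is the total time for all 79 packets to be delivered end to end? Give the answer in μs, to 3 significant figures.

35200 μs

Per-hop transmission t_tx = L/R = 6000/14000000 = 428.571 μs.
Per-hop propagation t_prop = 621/200000000 = 3.105 μs.
Pipeline fill: first packet needs 4·t_tx to clear all hops; remaining 78 packets each add one t_tx.
Total = (4+79-1)·t_tx + 4·t_prop = 82·428.571 + 4·3.105 = 35200 μs.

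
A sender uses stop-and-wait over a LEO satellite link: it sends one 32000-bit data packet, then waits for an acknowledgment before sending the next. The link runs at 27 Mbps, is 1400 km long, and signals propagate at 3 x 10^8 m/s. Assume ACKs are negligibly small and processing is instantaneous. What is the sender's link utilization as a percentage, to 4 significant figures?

11.27 %

t_tx = L/R = 32000/27000000 = 0.00118519 s.
t_prop = 1400000/300000000 = 0.00466667 s; RTT = 0.00933333 s.
Cycle = t_tx + RTT = 0.0105185 s.
Utilization = t_tx / cycle = 0.00118519/0.0105185 = 11.27 %.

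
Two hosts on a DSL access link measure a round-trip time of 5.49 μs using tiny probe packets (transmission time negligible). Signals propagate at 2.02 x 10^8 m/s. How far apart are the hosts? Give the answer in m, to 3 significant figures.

554 m

One-way propagation = RTT/2 = 2.745 μs.
d = s × t = 202000000 × 2.745e-06 = 554 m.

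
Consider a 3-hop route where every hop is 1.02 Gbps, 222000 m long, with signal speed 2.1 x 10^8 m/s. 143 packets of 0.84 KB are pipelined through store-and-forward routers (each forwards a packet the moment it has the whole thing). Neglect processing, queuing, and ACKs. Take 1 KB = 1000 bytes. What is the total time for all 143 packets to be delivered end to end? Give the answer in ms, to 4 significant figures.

Per-hop transmission t_tx = L/R = 6720/1020000000 = 0.00658824 ms.
Per-hop propagation t_prop = 222000/210000000 = 1.05714 ms.
Pipeline fill: first packet needs 3·t_tx to clear all hops; remaining 142 packets each add one t_tx.
Total = (3+143-1)·t_tx + 3·t_prop = 145·0.00658824 + 3·1.05714 = 4.127 ms.

4.127 ms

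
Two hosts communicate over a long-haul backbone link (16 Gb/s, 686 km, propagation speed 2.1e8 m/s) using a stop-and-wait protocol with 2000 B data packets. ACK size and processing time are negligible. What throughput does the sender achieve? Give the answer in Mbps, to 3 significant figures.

2.45 Mbps

t_tx = L/R = 16000/16000000000 = 1e-06 s.
t_prop = 686000/210000000 = 0.00326667 s; RTT = 0.00653333 s.
Cycle = t_tx + RTT = 0.00653433 s.
Throughput = L / cycle = 16000 / 0.00653433 = 2.45 Mbps.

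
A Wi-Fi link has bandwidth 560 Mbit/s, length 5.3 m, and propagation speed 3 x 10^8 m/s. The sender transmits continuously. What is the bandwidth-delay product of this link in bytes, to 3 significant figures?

1.24 bytes

Propagation delay = 5.3 / 300000000 = 1.76667e-08 s.
BDP = R × t_prop = 560000000 × 1.76667e-08 = 9.89333 bits.
In bytes: 9.89333/8 = 1.24 bytes.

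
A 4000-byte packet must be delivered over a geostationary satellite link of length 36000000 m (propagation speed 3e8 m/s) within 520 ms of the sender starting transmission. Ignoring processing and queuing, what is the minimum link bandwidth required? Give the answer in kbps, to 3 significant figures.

80.0 kbps

L = 32000 bits.
Propagation delay = 36000000 / 300000000 = 120 ms.
Transmission budget = 520 − 120 = 400 ms.
R ≥ L / t_tx = 32000 bits / 0.4 s = 80.0 kbps.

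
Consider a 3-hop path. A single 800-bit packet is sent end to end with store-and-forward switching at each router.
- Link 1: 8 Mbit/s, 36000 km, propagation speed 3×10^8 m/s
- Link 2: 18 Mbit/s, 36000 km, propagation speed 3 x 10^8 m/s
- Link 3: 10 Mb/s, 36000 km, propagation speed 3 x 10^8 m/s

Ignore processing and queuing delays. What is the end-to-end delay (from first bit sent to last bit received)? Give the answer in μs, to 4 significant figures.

360200 μs

Transmission delays (L/R per hop): 100, 44.4444, 80 μs; sum = 224.444 μs.
Propagation delays (d/s per hop): 120000, 120000, 120000 μs; sum = 360000 μs.
End-to-end = 360200 μs.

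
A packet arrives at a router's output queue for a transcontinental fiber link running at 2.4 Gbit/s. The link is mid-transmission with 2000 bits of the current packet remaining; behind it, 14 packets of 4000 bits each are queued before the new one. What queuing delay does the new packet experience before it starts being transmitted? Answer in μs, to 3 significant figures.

24.2 μs

Each queued packet: L/R = 4000/2400000000 = 1.66667 μs.
14 queued → 23.3333 μs.
Plus remaining 2000 bits of current packet: 0.833333 μs.
Queuing delay = 24.2 μs.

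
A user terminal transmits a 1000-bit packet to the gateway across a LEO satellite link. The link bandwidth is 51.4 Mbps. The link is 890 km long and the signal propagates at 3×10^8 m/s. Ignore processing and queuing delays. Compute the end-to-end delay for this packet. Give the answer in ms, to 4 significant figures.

2.986 ms

Transmission delay = L/R = 1000 / 51400000 = 0.0194553 ms.
Propagation delay = d/s = 890000 m / 300000000 m/s = 2.96667 ms.
Total = 2.986 ms.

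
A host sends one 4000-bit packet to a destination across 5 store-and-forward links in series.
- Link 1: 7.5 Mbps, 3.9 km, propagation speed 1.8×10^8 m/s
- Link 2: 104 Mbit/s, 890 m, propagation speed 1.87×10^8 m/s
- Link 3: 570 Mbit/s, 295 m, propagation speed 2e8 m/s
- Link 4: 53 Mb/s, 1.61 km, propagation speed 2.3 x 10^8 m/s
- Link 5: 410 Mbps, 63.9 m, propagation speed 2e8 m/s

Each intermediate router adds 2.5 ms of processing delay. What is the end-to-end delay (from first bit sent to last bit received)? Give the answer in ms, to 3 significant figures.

10.7 ms

Transmission delays (L/R per hop): 0.533333, 0.0384615, 0.00701754, 0.0754717, 0.0097561 ms; sum = 0.66404 ms.
Propagation delays (d/s per hop): 0.0216667, 0.00475936, 0.001475, 0.007, 0.0003195 ms; sum = 0.0352205 ms.
Processing at 4 router(s): 4 × 2.5 ms = 10 ms.
End-to-end = 10.7 ms.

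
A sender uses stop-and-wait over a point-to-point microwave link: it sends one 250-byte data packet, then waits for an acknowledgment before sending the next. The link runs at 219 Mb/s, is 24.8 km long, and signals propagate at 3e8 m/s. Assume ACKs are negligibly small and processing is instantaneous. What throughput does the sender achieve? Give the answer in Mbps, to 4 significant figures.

t_tx = L/R = 2000/219000000 = 9.13242e-06 s.
t_prop = 24800/300000000 = 8.26667e-05 s; RTT = 0.000165333 s.
Cycle = t_tx + RTT = 0.000174466 s.
Throughput = L / cycle = 2000 / 0.000174466 = 11.46 Mbps.

11.46 Mbps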